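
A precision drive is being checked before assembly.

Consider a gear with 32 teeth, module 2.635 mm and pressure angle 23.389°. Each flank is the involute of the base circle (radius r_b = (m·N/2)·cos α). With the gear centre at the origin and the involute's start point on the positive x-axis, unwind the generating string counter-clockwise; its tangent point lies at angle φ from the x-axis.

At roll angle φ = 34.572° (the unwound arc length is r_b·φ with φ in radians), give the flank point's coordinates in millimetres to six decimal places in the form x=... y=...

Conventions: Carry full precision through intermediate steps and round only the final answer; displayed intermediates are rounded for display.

x=45.111706 y=2.731822

class = single-mesh tooth geometry [base-circle involute, m = 2.635, 32T]
pitch radius r_p = m·N/2 = 2.635·32/2 = 42.160000
base radius r_b = r_p·cos α = 42.160000·cos 23.389° = 38.695749
roll angle φ = 34.572° = 0.60339523 rad
x = r_b·(cos φ + φ·sin φ) = 45.111706
y = r_b·(sin φ − φ·cos φ) = 2.731822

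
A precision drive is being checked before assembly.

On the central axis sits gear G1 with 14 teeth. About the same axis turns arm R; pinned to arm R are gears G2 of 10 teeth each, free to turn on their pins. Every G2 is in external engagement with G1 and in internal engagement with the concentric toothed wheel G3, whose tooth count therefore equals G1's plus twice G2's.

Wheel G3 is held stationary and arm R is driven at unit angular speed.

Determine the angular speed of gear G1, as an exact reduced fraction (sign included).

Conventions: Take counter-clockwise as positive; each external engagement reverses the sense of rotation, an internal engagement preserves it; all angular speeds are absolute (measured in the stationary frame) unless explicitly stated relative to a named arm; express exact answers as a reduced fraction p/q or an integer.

planetary set (14T centre, 10T on arm, 34T internal) — Willis relation
ring teeth: 14 + 2·10 = 34
14(ω_sun−ω_arm) = −34(ω_ring−ω_arm),  ω_ring = 0, ω_arm = 1
ω_sun = 1 − (34/14)(0−1) = 24/7
exact speed ratio = 24/7

24/7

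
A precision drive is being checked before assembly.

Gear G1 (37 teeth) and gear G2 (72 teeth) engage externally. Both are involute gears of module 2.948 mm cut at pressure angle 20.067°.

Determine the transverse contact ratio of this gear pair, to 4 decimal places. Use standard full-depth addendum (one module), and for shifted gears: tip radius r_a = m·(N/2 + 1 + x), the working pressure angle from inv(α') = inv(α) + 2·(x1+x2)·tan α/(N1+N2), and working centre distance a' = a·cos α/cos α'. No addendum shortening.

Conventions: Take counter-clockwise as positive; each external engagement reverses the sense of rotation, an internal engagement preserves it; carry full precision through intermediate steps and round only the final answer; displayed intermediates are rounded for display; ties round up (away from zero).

recognized (one external pair, fixed centres): single-mesh tooth geometry, m = 2.948, N1 = 37, N2 = 72
base radii: r_b1 = 51.227109, r_b2 = 99.685185
tip radii: r_a1 = 57.486000, r_a2 = 109.076000
no profile shift: α' = α, a' = a
action lengths: √(r_a1²−r_b1²) = 26.084929, √(r_a2²−r_b2²) = 44.276831
base pitch p_b = π·m·cos α = 8.699173
CR = (26.084929 + 44.276831 − 160.666000·sin 20.06700°)/8.699173 = 1.751229
contact ratio ≈ 1.7512

1.7512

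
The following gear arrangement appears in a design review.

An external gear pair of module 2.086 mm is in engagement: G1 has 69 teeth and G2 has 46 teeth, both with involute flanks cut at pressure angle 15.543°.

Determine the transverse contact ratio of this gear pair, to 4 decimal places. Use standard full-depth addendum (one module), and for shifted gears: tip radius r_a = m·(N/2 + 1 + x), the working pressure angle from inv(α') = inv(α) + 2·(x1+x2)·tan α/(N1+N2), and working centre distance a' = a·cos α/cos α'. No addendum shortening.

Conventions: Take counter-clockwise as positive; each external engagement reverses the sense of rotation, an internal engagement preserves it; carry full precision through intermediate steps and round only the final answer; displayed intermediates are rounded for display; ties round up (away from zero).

single-mesh involute tooth geometry (69T engaging 46T at module 2.086)
base radii: r_b1 = 69.335140, r_b2 = 46.223426
tip radii: r_a1 = 74.053000, r_a2 = 50.064000
no profile shift: α' = α, a' = a
action lengths: √(r_a1²−r_b1²) = 26.009330, √(r_a2²−r_b2²) = 19.230157
base pitch p_b = π·m·cos α = 6.313703
CR = (26.009330 + 19.230157 − 119.945000·sin 15.54300°)/6.313703 = 2.074669
contact ratio ≈ 2.0747

2.0747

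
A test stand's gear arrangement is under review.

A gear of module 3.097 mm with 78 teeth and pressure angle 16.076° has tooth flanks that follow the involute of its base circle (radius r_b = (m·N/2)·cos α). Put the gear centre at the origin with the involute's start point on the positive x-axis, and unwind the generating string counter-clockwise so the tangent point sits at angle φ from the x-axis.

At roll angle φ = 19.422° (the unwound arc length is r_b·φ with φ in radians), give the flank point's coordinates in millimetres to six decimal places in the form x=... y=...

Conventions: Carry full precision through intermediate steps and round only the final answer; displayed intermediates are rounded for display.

x=122.537463 y=1.489622

recognized (one wheel, involute flank): single-mesh tooth geometry, m = 3.097, N = 78
pitch radius r_p = m·N/2 = 3.097·78/2 = 120.783000
base radius r_b = r_p·cos α = 120.783000·cos 16.076° = 116.059809
roll angle φ = 19.422° = 0.33897785 rad
x = r_b·(cos φ + φ·sin φ) = 122.537463
y = r_b·(sin φ − φ·cos φ) = 1.489622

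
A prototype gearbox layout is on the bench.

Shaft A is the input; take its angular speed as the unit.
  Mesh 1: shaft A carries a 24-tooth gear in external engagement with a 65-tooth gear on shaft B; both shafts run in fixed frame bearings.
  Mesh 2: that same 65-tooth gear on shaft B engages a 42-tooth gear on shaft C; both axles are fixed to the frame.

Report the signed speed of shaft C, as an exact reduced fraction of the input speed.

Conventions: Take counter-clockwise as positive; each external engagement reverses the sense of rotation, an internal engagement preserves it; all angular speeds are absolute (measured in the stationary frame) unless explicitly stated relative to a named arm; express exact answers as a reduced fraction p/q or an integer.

2-mesh fixed-axis compound train (all bearings frame-fixed)
mesh 1 [24T→65T]: |ω|/ω_in = 1×24/65 = 24/65, sense flips to −
mesh 2 [65T→42T]: |ω|/ω_in = (24/65)×65/42 = 4/7, sense flips to +
signed output speed (× input speed) = 4/7

4/7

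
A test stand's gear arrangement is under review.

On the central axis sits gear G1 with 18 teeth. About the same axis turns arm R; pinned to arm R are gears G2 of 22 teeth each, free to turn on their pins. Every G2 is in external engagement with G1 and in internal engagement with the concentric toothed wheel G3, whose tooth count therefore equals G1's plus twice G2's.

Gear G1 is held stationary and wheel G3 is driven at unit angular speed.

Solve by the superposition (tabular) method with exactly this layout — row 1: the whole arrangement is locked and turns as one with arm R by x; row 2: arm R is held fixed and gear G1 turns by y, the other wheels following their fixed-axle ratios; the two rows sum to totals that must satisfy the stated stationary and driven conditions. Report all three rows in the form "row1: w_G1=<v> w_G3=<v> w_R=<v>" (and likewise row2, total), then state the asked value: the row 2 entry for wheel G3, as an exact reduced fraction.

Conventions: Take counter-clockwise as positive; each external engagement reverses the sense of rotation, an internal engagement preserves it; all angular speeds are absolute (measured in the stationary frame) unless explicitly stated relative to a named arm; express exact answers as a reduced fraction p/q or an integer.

row1: w_G1=31/40 w_G3=31/40 w_R=31/40
row2: w_G1=-31/40 w_G3=9/40 w_R=0
total: w_G1=0 w_G3=1 w_R=31/40
asked value: 9/40

topology: planetary set — G1 18T / G2 22T / G3 62T, arm = carrier (Willis)
row 1: whole set turns with the arm by x
row 2 (arm held, sun turns y): ω_ring = −(18/62)·y, ω_arm = 0
boundary: total ω_sun = x + y = 0 and total ω_ring = x − (18/62)·y = 1  ⇒  y = -31/40, x = 31/40
row 2 ring = −(18/62)·(-31/40) = 9/40
totals (row 1 + row 2): sun 31/40 + (-31/40) = 0, ring 31/40 + 9/40 = 1, arm 31/40 + 0 = 31/40
asked cell (row2, ring) = 9/40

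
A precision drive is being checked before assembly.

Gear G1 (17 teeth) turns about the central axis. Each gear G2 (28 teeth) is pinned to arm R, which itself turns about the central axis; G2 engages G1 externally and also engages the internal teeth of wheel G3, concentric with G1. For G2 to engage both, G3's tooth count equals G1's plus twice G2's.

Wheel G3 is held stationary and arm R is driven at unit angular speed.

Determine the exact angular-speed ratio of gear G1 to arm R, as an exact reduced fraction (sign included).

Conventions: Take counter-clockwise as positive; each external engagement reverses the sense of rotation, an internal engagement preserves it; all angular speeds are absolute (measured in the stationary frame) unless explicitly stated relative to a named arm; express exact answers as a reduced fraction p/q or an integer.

90/17

recognized (axles ride arm R): planetary set, 17/28/73 teeth
ring teeth: 17 + 2·28 = 73
17(ω_sun−ω_arm) = −73(ω_ring−ω_arm),  ω_ring = 0, ω_arm = 1
ω_sun = 1 − (73/17)(0−1) = 90/17
ω_out/ω_in = 90/17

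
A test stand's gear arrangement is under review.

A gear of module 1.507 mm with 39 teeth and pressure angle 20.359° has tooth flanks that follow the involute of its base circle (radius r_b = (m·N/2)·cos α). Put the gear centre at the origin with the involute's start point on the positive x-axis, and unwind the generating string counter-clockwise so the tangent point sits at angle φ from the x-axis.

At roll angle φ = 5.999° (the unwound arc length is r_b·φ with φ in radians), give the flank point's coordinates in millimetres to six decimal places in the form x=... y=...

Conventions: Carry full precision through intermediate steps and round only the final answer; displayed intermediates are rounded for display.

topology: single-mesh involute geometry — m = 1.507, N = 39
pitch radius r_p = m·N/2 = 1.507·39/2 = 29.386500
base radius r_b = r_p·cos α = 29.386500·cos 20.359° = 27.550760
roll angle φ = 5.999° = 0.10470230 rad
x = r_b·(cos φ + φ·sin φ) = 27.701360
y = r_b·(sin φ − φ·cos φ) = 0.010529

x=27.701360 y=0.010529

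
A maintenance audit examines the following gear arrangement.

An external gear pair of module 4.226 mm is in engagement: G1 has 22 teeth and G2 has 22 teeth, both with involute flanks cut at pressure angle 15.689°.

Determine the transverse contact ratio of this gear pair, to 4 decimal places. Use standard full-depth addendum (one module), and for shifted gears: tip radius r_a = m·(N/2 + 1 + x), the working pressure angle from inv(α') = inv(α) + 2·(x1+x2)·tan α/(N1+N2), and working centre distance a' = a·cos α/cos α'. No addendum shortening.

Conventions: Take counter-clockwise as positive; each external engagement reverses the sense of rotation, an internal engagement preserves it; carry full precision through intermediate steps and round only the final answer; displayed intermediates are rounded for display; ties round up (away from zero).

1.7648

recognized (one external pair, fixed centres): single-mesh tooth geometry, m = 4.226, N1 = 22, N2 = 22
base radii: r_b1 = 44.754103, r_b2 = 44.754103
tip radii: r_a1 = 50.712000, r_a2 = 50.712000
no profile shift: α' = α, a' = a
action lengths: √(r_a1²−r_b1²) = 23.849051, √(r_a2²−r_b2²) = 23.849051
base pitch p_b = π·m·cos α = 12.781742
CR = (23.849051 + 23.849051 − 92.972000·sin 15.68900°)/12.781742 = 1.764785
contact ratio ≈ 1.7648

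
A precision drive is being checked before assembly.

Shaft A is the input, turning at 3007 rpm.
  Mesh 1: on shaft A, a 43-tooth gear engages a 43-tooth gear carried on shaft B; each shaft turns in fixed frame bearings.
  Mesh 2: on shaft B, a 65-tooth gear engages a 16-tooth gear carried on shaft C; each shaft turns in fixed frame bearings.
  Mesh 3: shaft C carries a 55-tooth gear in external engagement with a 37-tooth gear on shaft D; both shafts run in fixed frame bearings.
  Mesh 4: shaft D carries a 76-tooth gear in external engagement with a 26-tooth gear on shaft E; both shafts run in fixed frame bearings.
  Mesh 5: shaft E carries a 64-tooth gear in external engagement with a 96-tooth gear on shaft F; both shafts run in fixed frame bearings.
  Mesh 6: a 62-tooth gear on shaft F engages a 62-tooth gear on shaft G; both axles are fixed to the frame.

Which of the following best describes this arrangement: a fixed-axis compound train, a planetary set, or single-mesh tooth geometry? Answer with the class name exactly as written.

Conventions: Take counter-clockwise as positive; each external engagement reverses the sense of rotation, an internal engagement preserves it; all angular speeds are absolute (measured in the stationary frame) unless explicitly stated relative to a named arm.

6-mesh fixed-axis compound train (all bearings frame-fixed)
classification: fixed-axis compound train

fixed-axis compound train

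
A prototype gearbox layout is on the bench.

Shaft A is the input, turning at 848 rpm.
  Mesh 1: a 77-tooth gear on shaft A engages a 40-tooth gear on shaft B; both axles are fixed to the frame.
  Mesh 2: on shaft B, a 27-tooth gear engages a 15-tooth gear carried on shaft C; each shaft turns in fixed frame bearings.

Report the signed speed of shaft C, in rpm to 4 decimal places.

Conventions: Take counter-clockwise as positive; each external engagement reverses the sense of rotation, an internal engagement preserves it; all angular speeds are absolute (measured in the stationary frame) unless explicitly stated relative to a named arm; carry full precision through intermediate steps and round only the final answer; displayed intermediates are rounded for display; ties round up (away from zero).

class = fixed-axis compound train [2 meshes; 2 ratios multiply, 2 sense flips]
mesh 1 [77T→40T]: ω = 848.0000×77/40 = 1632.4000 rpm, sense flips to −
mesh 2 [27T→15T]: ω = 1632.4000×27/15 = 2938.3200 rpm, sense flips to +
signed output speed = +2938.3200 rpm

+2938.3200 rpm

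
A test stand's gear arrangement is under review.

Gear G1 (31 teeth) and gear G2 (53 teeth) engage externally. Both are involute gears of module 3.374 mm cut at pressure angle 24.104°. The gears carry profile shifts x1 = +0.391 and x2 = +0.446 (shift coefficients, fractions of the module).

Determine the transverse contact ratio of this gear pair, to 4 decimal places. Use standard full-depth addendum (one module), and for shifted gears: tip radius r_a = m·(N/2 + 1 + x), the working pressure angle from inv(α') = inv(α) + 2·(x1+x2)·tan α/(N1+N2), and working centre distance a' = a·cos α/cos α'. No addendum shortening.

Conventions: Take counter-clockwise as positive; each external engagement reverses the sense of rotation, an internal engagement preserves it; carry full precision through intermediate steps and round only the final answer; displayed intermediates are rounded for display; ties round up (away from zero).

class = single-mesh tooth geometry [involute pair 31T × 53T, m = 3.374]
base radii: r_b1 = 47.736998, r_b2 = 81.614868
tip radii: r_a1 = 56.990234, r_a2 = 94.289804
inv(α') = inv(24.104°) + 2·(+0.391+0.446)·tan α/(31+53) = 0.03562739  ⇒  α' = 26.39767°
a' = a·cos α / cos α' = 141.7080·cos 24.104°/cos 26.39767° = 144.409470
action lengths: √(r_a1²−r_b1²) = 31.129822, √(r_a2²−r_b2²) = 47.218434
base pitch p_b = π·m·cos α = 9.675497
CR = (31.129822 + 47.218434 − 144.409470·sin 26.39767°)/9.675497 = 1.461834
contact ratio ≈ 1.4618

1.4618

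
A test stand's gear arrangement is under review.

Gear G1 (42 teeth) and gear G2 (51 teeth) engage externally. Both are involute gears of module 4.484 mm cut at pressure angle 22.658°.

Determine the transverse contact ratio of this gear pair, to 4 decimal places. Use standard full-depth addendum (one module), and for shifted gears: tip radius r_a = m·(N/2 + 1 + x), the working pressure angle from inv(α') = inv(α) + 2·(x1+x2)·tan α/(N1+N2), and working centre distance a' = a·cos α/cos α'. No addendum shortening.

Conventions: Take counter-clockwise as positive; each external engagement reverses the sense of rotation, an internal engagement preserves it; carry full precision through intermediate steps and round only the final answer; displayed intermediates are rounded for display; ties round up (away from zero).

recognized (one external pair, fixed centres): single-mesh tooth geometry, m = 4.484, N1 = 42, N2 = 51
base radii: r_b1 = 86.896491, r_b2 = 105.517167
tip radii: r_a1 = 98.648000, r_a2 = 118.826000
no profile shift: α' = α, a' = a
action lengths: √(r_a1²−r_b1²) = 46.695051, √(r_a2²−r_b2²) = 54.641977
base pitch p_b = π·m·cos α = 12.999685
CR = (46.695051 + 54.641977 − 208.506000·sin 22.65800°)/12.999685 = 1.616526
contact ratio ≈ 1.6165

1.6165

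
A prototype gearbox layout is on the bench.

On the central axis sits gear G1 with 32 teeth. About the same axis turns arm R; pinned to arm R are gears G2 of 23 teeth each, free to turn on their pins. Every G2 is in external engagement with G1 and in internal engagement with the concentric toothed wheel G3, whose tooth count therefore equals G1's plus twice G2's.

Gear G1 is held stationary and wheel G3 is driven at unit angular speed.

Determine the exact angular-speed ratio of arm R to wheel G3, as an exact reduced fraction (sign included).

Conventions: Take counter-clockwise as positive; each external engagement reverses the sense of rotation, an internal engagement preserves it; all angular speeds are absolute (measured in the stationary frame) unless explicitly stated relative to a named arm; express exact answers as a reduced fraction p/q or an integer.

recognized (axles ride arm R): planetary set, 32/23/78 teeth
ring teeth: 32 + 2·23 = 78
32(ω_sun−ω_arm) = −78(ω_ring−ω_arm),  ω_sun = 0, ω_ring = 1
32(0−ω_arm) = −78(1−ω_arm)  ⇒  110·ω_arm = 78  ⇒  ω_arm = 39/55
ω_out/ω_in = 39/55

39/55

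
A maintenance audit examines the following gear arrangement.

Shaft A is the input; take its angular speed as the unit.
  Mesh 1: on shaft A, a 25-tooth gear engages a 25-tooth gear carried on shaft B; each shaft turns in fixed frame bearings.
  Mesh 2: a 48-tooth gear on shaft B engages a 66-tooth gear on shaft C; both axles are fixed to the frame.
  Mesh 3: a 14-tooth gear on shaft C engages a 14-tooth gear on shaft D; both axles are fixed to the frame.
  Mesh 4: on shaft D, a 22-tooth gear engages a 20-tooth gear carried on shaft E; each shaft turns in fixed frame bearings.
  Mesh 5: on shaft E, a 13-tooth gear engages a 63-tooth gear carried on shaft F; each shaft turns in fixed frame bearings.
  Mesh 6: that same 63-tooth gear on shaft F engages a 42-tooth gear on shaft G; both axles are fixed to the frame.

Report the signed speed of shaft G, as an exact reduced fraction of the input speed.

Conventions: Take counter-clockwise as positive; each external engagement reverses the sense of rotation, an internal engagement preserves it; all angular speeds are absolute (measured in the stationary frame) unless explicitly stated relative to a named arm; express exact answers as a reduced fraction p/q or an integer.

26/105

6-mesh fixed-axis compound train (all bearings frame-fixed)
mesh 1 [25T→25T]: |ω|/ω_in = 1×25/25 = 1, sense flips to −
mesh 2 [48T→66T]: |ω|/ω_in = 1×48/66 = 8/11, sense flips to +
mesh 3 [14T→14T]: |ω|/ω_in = (8/11)×14/14 = 8/11, sense flips to −
mesh 4 [22T→20T]: |ω|/ω_in = (8/11)×22/20 = 4/5, sense flips to +
mesh 5 [13T→63T]: |ω|/ω_in = (4/5)×13/63 = 52/315, sense flips to −
mesh 6 [63T→42T]: |ω|/ω_in = (52/315)×63/42 = 26/105, sense flips to +
signed output speed (× input speed) = 26/105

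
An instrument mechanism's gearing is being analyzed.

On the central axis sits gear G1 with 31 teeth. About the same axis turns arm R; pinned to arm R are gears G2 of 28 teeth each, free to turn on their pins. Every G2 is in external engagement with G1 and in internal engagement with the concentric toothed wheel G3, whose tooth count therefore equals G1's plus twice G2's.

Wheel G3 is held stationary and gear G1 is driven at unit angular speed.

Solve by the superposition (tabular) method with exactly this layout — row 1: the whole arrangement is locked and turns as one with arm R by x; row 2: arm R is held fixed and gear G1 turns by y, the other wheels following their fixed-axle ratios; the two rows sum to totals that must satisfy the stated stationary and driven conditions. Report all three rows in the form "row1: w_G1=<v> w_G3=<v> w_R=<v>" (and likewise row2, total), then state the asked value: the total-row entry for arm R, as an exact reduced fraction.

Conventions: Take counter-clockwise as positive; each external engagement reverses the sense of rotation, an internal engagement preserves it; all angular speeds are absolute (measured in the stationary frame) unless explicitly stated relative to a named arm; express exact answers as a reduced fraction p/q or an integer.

planetary set (31T centre, 28T on arm, 87T internal) — Willis relation
row 1 — lock + rotate with arm: ω_sun = ω_ring = ω_arm = x
row 2 (arm held, sun turns y): ω_ring = −(31/87)·y, ω_arm = 0
boundary: total ω_ring = x − (31/87)·y = 0 and total ω_sun = x + y = 1  ⇒  y = 87/118, x = 31/118
row 2 ring = −(31/87)·87/118 = -31/118
totals (row 1 + row 2): sun 31/118 + 87/118 = 1, ring 31/118 + (-31/118) = 0, arm 31/118 + 0 = 31/118
asked cell (total, arm) = 31/118

row1: w_G1=31/118 w_G3=31/118 w_R=31/118
row2: w_G1=87/118 w_G3=-31/118 w_R=0
total: w_G1=1 w_G3=0 w_R=31/118
asked value: 31/118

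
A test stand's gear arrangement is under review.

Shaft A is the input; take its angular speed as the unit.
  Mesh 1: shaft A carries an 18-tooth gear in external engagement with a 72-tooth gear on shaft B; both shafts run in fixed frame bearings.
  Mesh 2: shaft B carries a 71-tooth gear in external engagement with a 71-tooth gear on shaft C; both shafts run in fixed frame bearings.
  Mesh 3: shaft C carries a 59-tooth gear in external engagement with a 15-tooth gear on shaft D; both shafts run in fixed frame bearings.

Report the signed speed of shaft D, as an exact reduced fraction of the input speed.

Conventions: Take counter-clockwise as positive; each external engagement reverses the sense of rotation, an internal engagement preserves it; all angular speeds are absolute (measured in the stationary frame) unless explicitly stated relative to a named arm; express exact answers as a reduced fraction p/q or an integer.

3-mesh fixed-axis compound train (all bearings frame-fixed)
mesh 1 [18T→72T]: |ω|/ω_in = 1×18/72 = 1/4, sense flips to −
mesh 2 [71T→71T]: |ω|/ω_in = (1/4)×71/71 = 1/4, sense flips to +
mesh 3 [59T→15T]: |ω|/ω_in = (1/4)×59/15 = 59/60, sense flips to −
signed output speed (× input speed) = -59/60

-59/60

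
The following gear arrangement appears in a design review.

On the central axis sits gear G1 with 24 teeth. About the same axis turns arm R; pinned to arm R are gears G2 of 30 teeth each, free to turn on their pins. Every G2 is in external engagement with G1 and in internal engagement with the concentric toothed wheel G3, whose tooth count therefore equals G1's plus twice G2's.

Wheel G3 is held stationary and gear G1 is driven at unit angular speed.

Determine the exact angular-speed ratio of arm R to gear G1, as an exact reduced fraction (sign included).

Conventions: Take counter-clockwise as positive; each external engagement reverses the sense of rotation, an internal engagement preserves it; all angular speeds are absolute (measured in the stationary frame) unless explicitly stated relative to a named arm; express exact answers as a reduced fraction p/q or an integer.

class = planetary set [G3 = 24+2·30 = 84; Willis about the carrier]
ring teeth: 24 + 2·30 = 84
24(ω_sun−ω_arm) = −84(ω_ring−ω_arm),  ω_ring = 0, ω_sun = 1
24(1−ω_arm) = −84(0−ω_arm)  ⇒  108·ω_arm = 24  ⇒  ω_arm = 2/9
ω_out/ω_in = 2/9

2/9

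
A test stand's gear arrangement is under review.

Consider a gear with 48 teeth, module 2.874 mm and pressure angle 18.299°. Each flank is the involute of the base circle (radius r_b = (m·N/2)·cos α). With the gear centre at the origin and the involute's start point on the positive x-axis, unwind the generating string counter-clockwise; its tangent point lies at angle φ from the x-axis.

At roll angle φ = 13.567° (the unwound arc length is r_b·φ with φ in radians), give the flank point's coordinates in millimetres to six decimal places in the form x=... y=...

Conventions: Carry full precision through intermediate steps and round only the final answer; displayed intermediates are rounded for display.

x=67.298215 y=0.288195

class = single-mesh tooth geometry [base-circle involute, m = 2.874, 48T]
pitch radius r_p = m·N/2 = 2.874·48/2 = 68.976000
base radius r_b = r_p·cos α = 68.976000·cos 18.299° = 65.487950
roll angle φ = 13.567° = 0.23678882 rad
x = r_b·(cos φ + φ·sin φ) = 67.298215
y = r_b·(sin φ − φ·cos φ) = 0.288195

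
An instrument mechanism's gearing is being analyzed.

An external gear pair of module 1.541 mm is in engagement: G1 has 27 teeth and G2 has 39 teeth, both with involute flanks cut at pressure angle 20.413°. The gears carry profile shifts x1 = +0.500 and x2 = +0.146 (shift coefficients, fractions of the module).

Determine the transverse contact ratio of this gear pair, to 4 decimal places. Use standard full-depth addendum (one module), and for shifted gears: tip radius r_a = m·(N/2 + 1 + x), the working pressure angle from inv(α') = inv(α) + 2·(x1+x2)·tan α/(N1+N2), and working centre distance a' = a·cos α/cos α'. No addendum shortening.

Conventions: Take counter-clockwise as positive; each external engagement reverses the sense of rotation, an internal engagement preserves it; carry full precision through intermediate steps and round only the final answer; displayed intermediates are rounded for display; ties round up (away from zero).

1.5321

topology: single-mesh involute geometry — m = 1.541, 27T/39T pair
base radii: r_b1 = 19.497100, r_b2 = 28.162478
tip radii: r_a1 = 23.115000, r_a2 = 31.815486
inv(α') = inv(20.413°) + 2·(+0.500+0.146)·tan α/(27+39) = 0.02316612  ⇒  α' = 23.03715°
a' = a·cos α / cos α' = 50.8530·cos 20.413°/cos 23.03715° = 51.789741
action lengths: √(r_a1²−r_b1²) = 12.416373, √(r_a2²−r_b2²) = 14.802027
base pitch p_b = π·m·cos α = 4.537181
CR = (12.416373 + 14.802027 − 51.789741·sin 23.03715°)/4.537181 = 1.532148
contact ratio ≈ 1.5321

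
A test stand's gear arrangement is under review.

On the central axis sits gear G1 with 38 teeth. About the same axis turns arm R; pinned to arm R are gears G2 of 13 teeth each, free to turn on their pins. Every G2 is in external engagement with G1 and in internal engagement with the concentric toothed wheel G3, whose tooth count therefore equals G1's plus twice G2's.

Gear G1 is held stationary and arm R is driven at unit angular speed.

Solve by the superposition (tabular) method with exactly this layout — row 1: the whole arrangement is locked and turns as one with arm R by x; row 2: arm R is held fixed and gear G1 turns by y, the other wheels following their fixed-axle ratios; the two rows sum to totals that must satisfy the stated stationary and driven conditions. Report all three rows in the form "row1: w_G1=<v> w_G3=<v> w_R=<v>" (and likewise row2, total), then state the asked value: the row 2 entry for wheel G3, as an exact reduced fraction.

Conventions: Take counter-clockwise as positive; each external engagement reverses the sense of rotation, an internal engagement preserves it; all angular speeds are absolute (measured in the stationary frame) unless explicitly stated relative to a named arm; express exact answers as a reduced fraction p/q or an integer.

class = planetary set [G3 = 38+2·13 = 64; Willis about the carrier]
row 1: whole set turns with the arm by x
row 2 (arm held, sun turns y): ω_ring = −(38/64)·y, ω_arm = 0
boundary: total ω_sun = x + y = 0 and total ω_arm = x = 1  ⇒  y = -1, x = 1
row 2 ring = −(38/64)·(-1) = 19/32
totals (row 1 + row 2): sun 1 + (-1) = 0, ring 1 + 19/32 = 51/32, arm 1 + 0 = 1
asked cell (row2, ring) = 19/32

row1: w_G1=1 w_G3=1 w_R=1
row2: w_G1=-1 w_G3=19/32 w_R=0
total: w_G1=0 w_G3=51/32 w_R=1
asked value: 19/32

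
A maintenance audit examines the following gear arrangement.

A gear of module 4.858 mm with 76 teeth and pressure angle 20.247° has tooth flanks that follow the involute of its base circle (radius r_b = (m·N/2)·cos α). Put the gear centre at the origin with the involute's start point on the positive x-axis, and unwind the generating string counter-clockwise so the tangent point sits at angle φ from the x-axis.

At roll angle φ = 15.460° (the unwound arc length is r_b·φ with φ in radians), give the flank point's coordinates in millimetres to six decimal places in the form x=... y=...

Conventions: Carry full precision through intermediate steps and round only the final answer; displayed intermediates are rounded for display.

recognized (one wheel, involute flank): single-mesh tooth geometry, m = 4.858, N = 76
pitch radius r_p = m·N/2 = 4.858·76/2 = 184.604000
base radius r_b = r_p·cos α = 184.604000·cos 20.247° = 173.197219
roll angle φ = 15.460° = 0.26982790 rad
x = r_b·(cos φ + φ·sin φ) = 179.387913
y = r_b·(sin φ − φ·cos φ) = 1.125939

x=179.387913 y=1.125939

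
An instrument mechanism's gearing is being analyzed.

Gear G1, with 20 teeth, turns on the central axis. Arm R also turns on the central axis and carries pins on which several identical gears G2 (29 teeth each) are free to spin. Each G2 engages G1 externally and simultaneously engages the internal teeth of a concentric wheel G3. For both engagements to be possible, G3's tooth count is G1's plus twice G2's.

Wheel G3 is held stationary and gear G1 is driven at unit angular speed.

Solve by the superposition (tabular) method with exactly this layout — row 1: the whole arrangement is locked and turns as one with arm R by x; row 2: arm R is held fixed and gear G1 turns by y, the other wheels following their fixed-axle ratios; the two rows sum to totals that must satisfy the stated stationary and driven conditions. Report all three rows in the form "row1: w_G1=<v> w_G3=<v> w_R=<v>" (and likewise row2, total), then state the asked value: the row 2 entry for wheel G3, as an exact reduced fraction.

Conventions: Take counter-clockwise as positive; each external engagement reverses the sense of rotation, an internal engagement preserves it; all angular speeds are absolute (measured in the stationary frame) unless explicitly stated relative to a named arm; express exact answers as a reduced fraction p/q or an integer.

row1: w_G1=10/49 w_G3=10/49 w_R=10/49
row2: w_G1=39/49 w_G3=-10/49 w_R=0
total: w_G1=1 w_G3=0 w_R=10/49
asked value: -10/49

topology: planetary set — G1 20T / G2 29T / G3 78T, arm = carrier (Willis)
row 1 — lock + rotate with arm: ω_sun = ω_ring = ω_arm = x
row 2: sun turns y, ring = −(20/78)·y, arm 0
boundary: total ω_ring = x − (20/78)·y = 0 and total ω_sun = x + y = 1  ⇒  y = 39/49, x = 10/49
row 2 ring = −(20/78)·39/49 = -10/49
totals (row 1 + row 2): sun 10/49 + 39/49 = 1, ring 10/49 + (-10/49) = 0, arm 10/49 + 0 = 10/49
asked cell (row2, ring) = -10/49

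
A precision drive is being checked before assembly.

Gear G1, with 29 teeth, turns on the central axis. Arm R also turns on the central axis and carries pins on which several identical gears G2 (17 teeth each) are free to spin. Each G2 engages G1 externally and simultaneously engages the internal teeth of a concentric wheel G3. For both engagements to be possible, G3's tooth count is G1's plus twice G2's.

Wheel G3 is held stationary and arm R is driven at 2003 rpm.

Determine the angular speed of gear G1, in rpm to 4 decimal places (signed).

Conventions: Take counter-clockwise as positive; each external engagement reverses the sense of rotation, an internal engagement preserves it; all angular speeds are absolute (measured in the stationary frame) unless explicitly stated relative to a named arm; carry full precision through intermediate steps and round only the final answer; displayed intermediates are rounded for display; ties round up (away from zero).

planetary set (29T centre, 17T on arm, 63T internal) — Willis relation
normalise by the input: solve with ω_arm = 1, then scale by 2003 rpm
ring teeth: 29 + 2·17 = 63
29(ω_sun−ω_arm) = −63(ω_ring−ω_arm),  ω_ring = 0, ω_arm = 1
ω_sun = 1 − (63/29)(0−1) = 92/29
scale: ω_sun = 92/29 × 2003 rpm = +6354.3448 rpm

+6354.3448 rpm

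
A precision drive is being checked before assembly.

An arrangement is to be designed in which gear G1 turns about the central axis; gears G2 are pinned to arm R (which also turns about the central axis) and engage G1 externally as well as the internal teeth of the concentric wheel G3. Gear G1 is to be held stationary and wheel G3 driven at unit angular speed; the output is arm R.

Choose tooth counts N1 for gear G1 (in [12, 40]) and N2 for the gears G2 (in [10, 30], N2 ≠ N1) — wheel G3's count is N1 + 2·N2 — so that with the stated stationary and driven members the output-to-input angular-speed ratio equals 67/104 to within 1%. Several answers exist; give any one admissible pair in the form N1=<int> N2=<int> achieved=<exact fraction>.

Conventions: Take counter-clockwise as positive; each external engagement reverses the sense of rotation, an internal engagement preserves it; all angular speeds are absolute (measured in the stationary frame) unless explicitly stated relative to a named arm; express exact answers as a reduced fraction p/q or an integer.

N1=37 N2=15 achieved=67/104

planetary set to be sized for 67/104 (Willis relation)
Willis with ω_sun = 0: ω_arm/ω_ring = N3/(N1+N3); set equal to 67/104  ⇒  N3/N1 = (67/104)/(1 − 67/104) = 67/37
N3 = N1 + 2·N2  ⇒  N2/N1 = (N3/N1 − 1)/2 = (67/37 − 1)/2 = 15/37
smallest multiple with N1 ≥ 12 and N2 ≥ 10: k = 1  ⇒  N1 = 1·37 = 37, N2 = 1·15 = 15 (N1 ≤ 40, N2 ≤ 30, N2 ≠ N1 ✓), N3 = 37 + 2·15 = 67
check: N3/(N1+N3) with N1 = 37, N3 = 67 gives 67/104; |achieved − target| = 0 ≤ 67/10400 ✓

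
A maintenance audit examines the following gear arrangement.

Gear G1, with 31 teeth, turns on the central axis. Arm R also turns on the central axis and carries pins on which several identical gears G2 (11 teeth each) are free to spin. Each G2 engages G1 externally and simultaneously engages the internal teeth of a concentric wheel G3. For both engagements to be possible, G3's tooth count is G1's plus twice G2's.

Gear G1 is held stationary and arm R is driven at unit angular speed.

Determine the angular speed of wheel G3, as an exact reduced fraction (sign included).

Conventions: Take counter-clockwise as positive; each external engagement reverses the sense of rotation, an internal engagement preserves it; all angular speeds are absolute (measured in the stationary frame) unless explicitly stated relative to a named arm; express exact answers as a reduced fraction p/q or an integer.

84/53

topology: planetary set — G1 31T / G2 11T / G3 53T, arm = carrier (Willis)
ring teeth: 31 + 2·11 = 53
31(ω_sun−ω_arm) = −53(ω_ring−ω_arm),  ω_sun = 0, ω_arm = 1
ω_ring = 1 − (31/53)(0−1) = 84/53
exact speed ratio = 84/53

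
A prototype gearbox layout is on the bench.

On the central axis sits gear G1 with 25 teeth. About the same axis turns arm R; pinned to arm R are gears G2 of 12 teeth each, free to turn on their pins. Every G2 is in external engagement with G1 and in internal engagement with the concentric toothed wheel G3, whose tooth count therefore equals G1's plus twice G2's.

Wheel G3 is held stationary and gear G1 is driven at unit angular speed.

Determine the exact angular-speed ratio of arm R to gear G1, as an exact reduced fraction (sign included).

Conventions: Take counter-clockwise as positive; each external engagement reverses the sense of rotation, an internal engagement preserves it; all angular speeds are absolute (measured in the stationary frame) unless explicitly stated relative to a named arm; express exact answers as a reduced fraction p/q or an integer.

25/74

planetary set (25T centre, 12T on arm, 49T internal) — Willis relation
ring teeth: 25 + 2·12 = 49
25(ω_sun−ω_arm) = −49(ω_ring−ω_arm),  ω_ring = 0, ω_sun = 1
25(1−ω_arm) = −49(0−ω_arm)  ⇒  74·ω_arm = 25  ⇒  ω_arm = 25/74
ω_out/ω_in = 25/74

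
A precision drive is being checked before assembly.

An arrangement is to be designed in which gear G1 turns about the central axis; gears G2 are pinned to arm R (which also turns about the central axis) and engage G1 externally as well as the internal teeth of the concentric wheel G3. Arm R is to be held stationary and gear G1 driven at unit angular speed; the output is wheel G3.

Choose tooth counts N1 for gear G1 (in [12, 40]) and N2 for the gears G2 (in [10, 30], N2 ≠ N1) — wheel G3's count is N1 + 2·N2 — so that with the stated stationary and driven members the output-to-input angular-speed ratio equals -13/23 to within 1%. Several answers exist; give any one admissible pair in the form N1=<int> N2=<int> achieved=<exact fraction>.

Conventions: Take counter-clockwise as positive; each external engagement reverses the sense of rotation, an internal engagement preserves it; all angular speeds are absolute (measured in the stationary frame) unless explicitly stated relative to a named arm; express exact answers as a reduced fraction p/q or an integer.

N1=26 N2=10 achieved=-13/23

class = planetary set [ratio -13/23 wanted; Willis about the carrier]
Willis with ω_arm = 0: ω_ring/ω_sun = −N1/N3; set equal to -13/23  ⇒  N3/N1 = −1/(-13/23) = 23/13
N3 = N1 + 2·N2  ⇒  N2/N1 = (N3/N1 − 1)/2 = (23/13 − 1)/2 = 5/13
smallest multiple with N1 ≥ 12 and N2 ≥ 10: k = 2  ⇒  N1 = 2·13 = 26, N2 = 2·5 = 10 (N1 ≤ 40, N2 ≤ 30, N2 ≠ N1 ✓), N3 = 26 + 2·10 = 46
check: −N1/N3 with N1 = 26, N3 = 46 gives -13/23; |achieved − target| = 0 ≤ 13/2300 ✓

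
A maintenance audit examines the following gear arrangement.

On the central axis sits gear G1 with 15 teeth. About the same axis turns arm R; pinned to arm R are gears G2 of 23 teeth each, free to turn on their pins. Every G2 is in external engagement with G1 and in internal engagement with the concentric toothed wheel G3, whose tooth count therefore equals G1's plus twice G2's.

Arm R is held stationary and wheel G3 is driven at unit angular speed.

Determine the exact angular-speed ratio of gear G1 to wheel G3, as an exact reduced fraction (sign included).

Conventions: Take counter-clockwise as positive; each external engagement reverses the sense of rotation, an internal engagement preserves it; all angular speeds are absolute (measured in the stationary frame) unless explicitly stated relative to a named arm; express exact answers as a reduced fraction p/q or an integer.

-61/15

class = planetary set [G3 = 15+2·23 = 61; Willis about the carrier]
ring teeth: 15 + 2·23 = 61
15(ω_sun−ω_arm) = −61(ω_ring−ω_arm),  ω_arm = 0, ω_ring = 1
ω_sun = 0 − (61/15)(1−0) = -61/15
ω_out/ω_in = -61/15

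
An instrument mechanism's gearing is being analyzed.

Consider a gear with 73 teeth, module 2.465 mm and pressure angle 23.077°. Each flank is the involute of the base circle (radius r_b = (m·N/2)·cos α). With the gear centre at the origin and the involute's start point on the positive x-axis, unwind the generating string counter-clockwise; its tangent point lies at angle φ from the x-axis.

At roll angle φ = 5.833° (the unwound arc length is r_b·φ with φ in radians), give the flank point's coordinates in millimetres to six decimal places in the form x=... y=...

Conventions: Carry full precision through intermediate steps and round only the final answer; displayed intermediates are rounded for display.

topology: single-mesh involute geometry — m = 2.465, N = 73
pitch radius r_p = m·N/2 = 2.465·73/2 = 89.972500
base radius r_b = r_p·cos α = 89.972500·cos 23.077° = 82.772803
roll angle φ = 5.833° = 0.10180506 rad
x = r_b·(cos φ + φ·sin φ) = 83.200632
y = r_b·(sin φ − φ·cos φ) = 0.029082

x=83.200632 y=0.029082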